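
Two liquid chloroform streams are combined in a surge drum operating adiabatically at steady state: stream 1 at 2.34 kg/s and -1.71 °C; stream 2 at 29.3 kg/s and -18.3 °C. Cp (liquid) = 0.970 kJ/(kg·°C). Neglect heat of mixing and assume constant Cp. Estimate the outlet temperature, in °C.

No heat crosses the boundary, so H_out = H_in.
T_out = Σ ṁᵢCp,ᵢTᵢ / Σ ṁᵢCp,ᵢ
      = -523.99 / 30.691 = -17.073 °C

T_out = -17.1 °C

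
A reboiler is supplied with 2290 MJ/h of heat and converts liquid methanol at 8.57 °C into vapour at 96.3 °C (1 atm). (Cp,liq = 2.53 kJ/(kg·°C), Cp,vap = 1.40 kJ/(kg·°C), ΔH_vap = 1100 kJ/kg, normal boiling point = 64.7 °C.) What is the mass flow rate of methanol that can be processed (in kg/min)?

Δh = 2.53×(64.7−8.57) + 1100 + 1.40×(96.3−64.7) = 1286.2 kJ/kg
Q = 2290 MJ/h = 636.11 kJ/s = 38167 kJ/min
ṁ = Q/Δh = 38167 / 1286.2 = 29.673 kg/min

ṁ = 29.7 kg/min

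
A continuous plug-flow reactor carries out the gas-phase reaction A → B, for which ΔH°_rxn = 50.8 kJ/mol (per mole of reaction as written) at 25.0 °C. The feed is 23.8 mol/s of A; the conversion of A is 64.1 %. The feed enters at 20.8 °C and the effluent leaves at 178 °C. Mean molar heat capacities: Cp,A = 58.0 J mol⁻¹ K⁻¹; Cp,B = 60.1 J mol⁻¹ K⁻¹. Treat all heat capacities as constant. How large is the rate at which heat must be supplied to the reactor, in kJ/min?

Q_in = 59800 kJ/min

Extent of reaction ξ = 0.641 × 23.8 = 15.256 mol/s
Reaction term: ξ·ΔH°_rxn = 15.256 × 50.8 = 774.99 kJ/s
Sensible, feed 20.8→25 °C: 5.7977 kJ/s
Outlet flows (mol/s): A 8.5442, B 15.256
Sensible, products 25→178 °C: 216.1 kJ/s
Q = ΔH = 996.9 kJ/s = 996.9 kW
Heat supplied = 59814 kJ/min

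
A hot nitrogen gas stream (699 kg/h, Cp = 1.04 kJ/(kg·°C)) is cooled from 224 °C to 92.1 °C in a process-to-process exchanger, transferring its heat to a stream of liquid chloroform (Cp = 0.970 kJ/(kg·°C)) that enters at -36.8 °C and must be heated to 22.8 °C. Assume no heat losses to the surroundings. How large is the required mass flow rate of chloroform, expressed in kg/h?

Heat released by hot stream: Q = 699 × 1.04 × (224 − 92.1) = 95886 kJ/h
Energy balance on cold side (adiabatic exchanger): Q = ṁ_c·Cp_c·(T_c,out − T_c,in)
ṁ_c = 95886 / [0.970 × (22.8 − -36.8)] = 1658.6 kg/h

ṁ_c = 1660 kg/h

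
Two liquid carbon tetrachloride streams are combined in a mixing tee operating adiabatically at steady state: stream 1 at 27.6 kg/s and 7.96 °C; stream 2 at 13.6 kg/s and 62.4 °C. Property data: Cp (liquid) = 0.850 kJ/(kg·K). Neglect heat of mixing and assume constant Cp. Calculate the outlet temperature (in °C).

T_out = 25.9 °C

Adiabatic, steady state ⇒ Σ ṁᵢCp,ᵢ(T_out − Tᵢ) = 0
Σ ṁᵢCp,ᵢTᵢ = 27.6×0.850×7.96 + 13.6×0.850×62.4 = 908.09
Σ ṁᵢCp,ᵢ = 27.6×0.850 + 13.6×0.850 = 35.02
T_out = 908.09 / 35.02 = 25.93 °C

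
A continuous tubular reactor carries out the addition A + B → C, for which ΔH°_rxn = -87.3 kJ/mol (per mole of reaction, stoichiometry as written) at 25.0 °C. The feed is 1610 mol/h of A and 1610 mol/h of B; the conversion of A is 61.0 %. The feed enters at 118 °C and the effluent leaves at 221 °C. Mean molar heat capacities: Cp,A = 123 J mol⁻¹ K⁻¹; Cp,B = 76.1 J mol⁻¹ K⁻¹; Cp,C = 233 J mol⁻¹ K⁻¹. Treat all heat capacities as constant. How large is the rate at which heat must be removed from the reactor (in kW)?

Extent of reaction ξ = 0.610 × 1610 = 982.1 mol/h
Reaction term: ξ·ΔH°_rxn = 982.1 × -87.3 = -85737 kJ/h
Sensible, feed 118→25 °C: -29811 kJ/h
Outlet flows (mol/h): A 627.9, B 627.9, C 982.1
Sensible, products 25→221 °C: 69353 kJ/h
Q = ΔH = -46195 kJ/h = -12.832 kW
Heat removed = 12.832 kW

Q_out = 12.8 kW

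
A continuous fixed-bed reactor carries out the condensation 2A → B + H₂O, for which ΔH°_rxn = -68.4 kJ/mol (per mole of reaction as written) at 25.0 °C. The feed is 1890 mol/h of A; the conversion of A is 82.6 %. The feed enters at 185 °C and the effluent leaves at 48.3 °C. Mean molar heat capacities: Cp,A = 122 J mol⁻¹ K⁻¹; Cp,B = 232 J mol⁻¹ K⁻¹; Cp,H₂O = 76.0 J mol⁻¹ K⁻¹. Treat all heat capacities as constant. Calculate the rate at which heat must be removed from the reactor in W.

Extent of reaction ξ = 0.826 × 1890 / 2 = 780.57 mol/h
Reaction term: ξ·ΔH°_rxn = 780.57 × -68.4 = -53391 kJ/h
Sensible, feed 185→25 °C: -36893 kJ/h
Outlet flows (mol/h): A 328.86, B 780.57, H₂O 780.57
Sensible, products 25→48.3 °C: 6536.5 kJ/h
Q = ΔH = -83747 kJ/h = -23.263 kW
Heat removed = 23263 W

Q_out = 23300 W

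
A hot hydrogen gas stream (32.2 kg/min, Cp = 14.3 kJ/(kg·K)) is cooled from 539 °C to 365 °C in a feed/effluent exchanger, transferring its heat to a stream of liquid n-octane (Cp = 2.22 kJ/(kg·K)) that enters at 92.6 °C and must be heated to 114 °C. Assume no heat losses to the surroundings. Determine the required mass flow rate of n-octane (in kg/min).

Heat released by hot stream: Q = 32.2 × 14.3 × (539 − 365) = 80120 kJ/min
Energy balance on cold side (adiabatic exchanger): Q = ṁ_c·Cp_c·(T_c,out − T_c,in)
ṁ_c = 80120 / [2.22 × (114 − 92.6)] = 1686.5 kg/min

ṁ_c = 1690 kg/min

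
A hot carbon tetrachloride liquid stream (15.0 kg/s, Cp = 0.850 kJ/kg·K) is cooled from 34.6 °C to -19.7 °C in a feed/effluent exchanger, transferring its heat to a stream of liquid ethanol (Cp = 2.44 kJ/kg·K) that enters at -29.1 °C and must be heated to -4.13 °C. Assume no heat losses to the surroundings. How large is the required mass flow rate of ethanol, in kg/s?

Heat released by hot stream: Q = 15.0 × 0.850 × (34.6 − -19.7) = 692.32 kJ/s
Energy balance on cold side (adiabatic exchanger): Q = ṁ_c·Cp_c·(T_c,out − T_c,in)
ṁ_c = 692.32 / [2.44 × (-4.13 − -29.1)] = 11.363 kg/s

ṁ_c = 11.4 kg/s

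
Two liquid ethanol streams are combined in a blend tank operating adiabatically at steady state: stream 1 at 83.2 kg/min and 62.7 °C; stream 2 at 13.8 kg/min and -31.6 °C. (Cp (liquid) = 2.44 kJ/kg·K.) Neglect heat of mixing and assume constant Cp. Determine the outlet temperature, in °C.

Energy balance with Q = 0: Σ ṁᵢCp,ᵢ(T_out − Tᵢ) = 0
T_out = Σ ṁᵢCp,ᵢTᵢ / Σ ṁᵢCp,ᵢ
      = 11665 / 236.68 = 49.284 °C

T_out = 49.3 °C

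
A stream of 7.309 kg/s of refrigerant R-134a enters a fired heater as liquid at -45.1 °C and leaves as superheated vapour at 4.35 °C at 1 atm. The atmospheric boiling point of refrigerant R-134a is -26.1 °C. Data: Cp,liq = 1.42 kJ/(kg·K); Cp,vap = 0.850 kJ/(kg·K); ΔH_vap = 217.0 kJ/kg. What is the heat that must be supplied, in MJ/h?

Q = 7100 MJ/h

liquid -45.1→-26.1 °C: 26.98 kJ/kg
vaporisation at -26.1 °C: 217 kJ/kg
vapour -26.1→4.35 °C: 25.883 kJ/kg
Δh = 26.98 + 217 + 25.883 = 269.86 kJ/kg
Q = ṁ·Δh = 7.309 kg/s × 269.86 kJ/kg = 1972.4 kJ/s
|Q| = 1972.4 kW = 7100.7 MJ/h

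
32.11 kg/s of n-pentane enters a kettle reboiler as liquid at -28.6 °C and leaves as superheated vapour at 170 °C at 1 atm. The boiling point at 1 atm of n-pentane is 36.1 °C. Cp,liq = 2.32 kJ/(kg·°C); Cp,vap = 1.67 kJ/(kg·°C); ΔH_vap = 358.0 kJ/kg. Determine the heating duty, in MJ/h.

Q = 84600 MJ/h

liquid -28.6→36.1 °C: 150.1 kJ/kg
vaporisation at 36.1 °C: 358 kJ/kg
vapour 36.1→170 °C: 223.61 kJ/kg
Δh = 150.1 + 358 + 223.61 = 731.72 kJ/kg
Q = ṁ·Δh = 32.11 kg/s × 731.72 kJ/kg = 23495 kJ/s
|Q| = 23495 kW = 84584 MJ/h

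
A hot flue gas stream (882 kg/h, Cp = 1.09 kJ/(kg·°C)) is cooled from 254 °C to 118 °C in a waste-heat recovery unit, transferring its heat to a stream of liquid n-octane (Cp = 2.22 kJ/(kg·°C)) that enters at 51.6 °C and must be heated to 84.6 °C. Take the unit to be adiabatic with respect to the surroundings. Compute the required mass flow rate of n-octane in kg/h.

ṁ_c = 1780 kg/h

Heat released by hot stream: Q = 882 × 1.09 × (254 − 118) = 130750 kJ/h
Energy balance on cold side (adiabatic exchanger): Q = ṁ_c·Cp_c·(T_c,out − T_c,in)
ṁ_c = 130750 / [2.22 × (84.6 − 51.6)] = 1784.7 kg/h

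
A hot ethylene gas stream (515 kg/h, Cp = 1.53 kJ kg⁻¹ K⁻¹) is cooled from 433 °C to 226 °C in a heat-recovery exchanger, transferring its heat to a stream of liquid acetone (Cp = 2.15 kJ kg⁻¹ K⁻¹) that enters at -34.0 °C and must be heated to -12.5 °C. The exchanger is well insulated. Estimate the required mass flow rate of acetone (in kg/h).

ṁ_c = 3530 kg/h

Heat released by hot stream: Q = 515 × 1.53 × (433 − 226) = 163110 kJ/h
Energy balance on cold side (adiabatic exchanger): Q = ṁ_c·Cp_c·(T_c,out − T_c,in)
ṁ_c = 163110 / [2.15 × (-12.5 − -34.0)] = 3528.5 kg/h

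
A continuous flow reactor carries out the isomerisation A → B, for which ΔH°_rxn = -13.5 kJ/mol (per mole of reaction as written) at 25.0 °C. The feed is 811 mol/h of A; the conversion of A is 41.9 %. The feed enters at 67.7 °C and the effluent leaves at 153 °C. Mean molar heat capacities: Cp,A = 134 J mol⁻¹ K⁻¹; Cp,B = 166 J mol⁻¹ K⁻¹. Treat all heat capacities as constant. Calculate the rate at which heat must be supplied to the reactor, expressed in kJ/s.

Extent of reaction ξ = 0.419 × 811 = 339.81 mol/h
Reaction term: ξ·ΔH°_rxn = 339.81 × -13.5 = -4587.4 kJ/h
Sensible, feed 67.7→25 °C: -4640.4 kJ/h
Outlet flows (mol/h): A 471.19, B 339.81
Sensible, products 25→153 °C: 15302 kJ/h
Q = ΔH = 6074.3 kJ/h = 1.6873 kW
Heat supplied = 1.6873 kJ/s

Q_in = 1.69 kJ/s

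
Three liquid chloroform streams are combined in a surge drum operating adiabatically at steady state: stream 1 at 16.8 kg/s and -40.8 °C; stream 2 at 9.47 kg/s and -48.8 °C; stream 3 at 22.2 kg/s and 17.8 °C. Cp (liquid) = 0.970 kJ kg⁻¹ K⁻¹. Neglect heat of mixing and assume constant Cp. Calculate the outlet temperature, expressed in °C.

Energy balance with Q = 0: Σ ṁᵢCp,ᵢ(T_out − Tᵢ) = 0
T_out = Σ ṁᵢCp,ᵢTᵢ / Σ ṁᵢCp,ᵢ
      = -729.84 / 47.016 = -15.523 °C

T_out = -15.5 °C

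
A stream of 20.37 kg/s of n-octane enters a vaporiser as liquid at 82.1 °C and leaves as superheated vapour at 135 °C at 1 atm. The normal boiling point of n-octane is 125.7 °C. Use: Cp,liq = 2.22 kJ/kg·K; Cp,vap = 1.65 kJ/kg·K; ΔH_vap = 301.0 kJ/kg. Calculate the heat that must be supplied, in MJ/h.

liquid 82.1→125.7 °C: 96.792 kJ/kg
vaporisation at 125.7 °C: 301 kJ/kg
vapour 125.7→135 °C: 15.345 kJ/kg
Δh = 96.792 + 301 + 15.345 = 413.14 kJ/kg
Q = ṁ·Δh = 20.37 kg/s × 413.14 kJ/kg = 8415.6 kJ/s
|Q| = 8415.6 kW = 30296 MJ/h

Q = 30300 MJ/h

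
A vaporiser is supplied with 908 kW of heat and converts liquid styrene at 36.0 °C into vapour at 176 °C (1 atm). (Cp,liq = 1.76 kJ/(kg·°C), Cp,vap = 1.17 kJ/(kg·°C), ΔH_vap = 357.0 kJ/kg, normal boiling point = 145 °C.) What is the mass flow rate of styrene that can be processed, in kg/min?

Δh = 1.76×(145−36.0) + 357.0 + 1.17×(176−145) = 585.11 kJ/kg
Q = 908 kW = 908 kJ/s = 54480 kJ/min
ṁ = Q/Δh = 54480 / 585.11 = 93.111 kg/min

ṁ = 93.1 kg/min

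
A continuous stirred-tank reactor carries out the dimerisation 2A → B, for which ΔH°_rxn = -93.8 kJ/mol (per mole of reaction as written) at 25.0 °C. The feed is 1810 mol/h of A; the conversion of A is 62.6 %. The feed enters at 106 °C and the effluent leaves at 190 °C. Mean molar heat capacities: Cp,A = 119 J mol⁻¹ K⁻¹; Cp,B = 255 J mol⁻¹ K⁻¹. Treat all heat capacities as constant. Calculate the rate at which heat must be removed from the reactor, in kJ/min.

Extent of reaction ξ = 0.626 × 1810 / 2 = 566.53 mol/h
Reaction term: ξ·ΔH°_rxn = 566.53 × -93.8 = -53141 kJ/h
Sensible, feed 106→25 °C: -17447 kJ/h
Outlet flows (mol/h): A 676.94, B 566.53
Sensible, products 25→190 °C: 37128 kJ/h
Q = ΔH = -33459 kJ/h = -9.2941 kW
Heat removed = 557.64 kJ/min

Q_out = 558 kJ/min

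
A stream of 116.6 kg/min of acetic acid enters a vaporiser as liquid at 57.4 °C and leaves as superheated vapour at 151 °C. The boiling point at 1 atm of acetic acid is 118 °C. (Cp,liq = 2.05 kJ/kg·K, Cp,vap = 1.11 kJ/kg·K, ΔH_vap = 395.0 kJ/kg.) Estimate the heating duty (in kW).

Q = 1080 kW

liquid 57.4→118 °C: 124.23 kJ/kg
vaporisation at 118 °C: 395 kJ/kg
vapour 118→151 °C: 36.63 kJ/kg
Δh = 124.23 + 395 + 36.63 = 555.86 kJ/kg
Q = ṁ·Δh = 116.6 kg/min × 555.86 kJ/kg = 64813 kJ/min
|Q| = 1080.2 kW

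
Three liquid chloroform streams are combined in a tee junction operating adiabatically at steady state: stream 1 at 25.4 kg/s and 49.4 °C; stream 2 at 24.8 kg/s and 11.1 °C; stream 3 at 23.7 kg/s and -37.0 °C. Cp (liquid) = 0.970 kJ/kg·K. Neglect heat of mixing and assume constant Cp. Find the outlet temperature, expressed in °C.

Energy balance with Q = 0: Σ ṁᵢCp,ᵢ(T_out − Tᵢ) = 0
Σ ṁᵢCp,ᵢTᵢ = 25.4×0.970×49.4 + 24.8×0.970×11.1 + 23.7×0.970×-37.0 = 633.55
Σ ṁᵢCp,ᵢ = 25.4×0.970 + 24.8×0.970 + 23.7×0.970 = 71.683
T_out = 633.55 / 71.683 = 8.8382 °C

T_out = 8.84 °C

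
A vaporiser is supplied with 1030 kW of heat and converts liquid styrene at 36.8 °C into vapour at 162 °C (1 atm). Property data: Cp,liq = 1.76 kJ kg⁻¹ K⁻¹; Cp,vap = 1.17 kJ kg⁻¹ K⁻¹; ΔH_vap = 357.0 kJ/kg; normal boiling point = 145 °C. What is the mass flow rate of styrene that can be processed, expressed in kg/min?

ṁ = 109 kg/min

Δh = 1.76×(145−36.8) + 357.0 + 1.17×(162−145) = 567.32 kJ/kg
Q = 1030 kW = 1030 kJ/s = 61800 kJ/min
ṁ = Q/Δh = 61800 / 567.32 = 108.93 kg/min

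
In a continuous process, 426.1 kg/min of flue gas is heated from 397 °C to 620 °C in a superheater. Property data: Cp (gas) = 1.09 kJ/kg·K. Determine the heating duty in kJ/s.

Q = 1730 kJ/s

Q = ṁ·Cp·ΔT = 426.1 × 1.09 × (620 − 397) = 103570 kJ/min
Converting: 103570 / 60 s = 1726.2 kW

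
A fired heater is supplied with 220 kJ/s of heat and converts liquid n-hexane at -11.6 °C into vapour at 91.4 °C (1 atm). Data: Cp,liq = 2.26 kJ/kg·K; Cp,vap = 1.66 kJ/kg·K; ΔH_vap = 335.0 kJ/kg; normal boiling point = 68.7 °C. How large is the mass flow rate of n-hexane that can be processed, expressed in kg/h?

Δh = 2.26×(68.7−-11.6) + 335.0 + 1.66×(91.4−68.7) = 554.16 kJ/kg
Q = 220 kJ/s = 220 kJ/s = 792000 kJ/h
ṁ = Q/Δh = 792000 / 554.16 = 1429.2 kg/h

ṁ = 1430 kg/h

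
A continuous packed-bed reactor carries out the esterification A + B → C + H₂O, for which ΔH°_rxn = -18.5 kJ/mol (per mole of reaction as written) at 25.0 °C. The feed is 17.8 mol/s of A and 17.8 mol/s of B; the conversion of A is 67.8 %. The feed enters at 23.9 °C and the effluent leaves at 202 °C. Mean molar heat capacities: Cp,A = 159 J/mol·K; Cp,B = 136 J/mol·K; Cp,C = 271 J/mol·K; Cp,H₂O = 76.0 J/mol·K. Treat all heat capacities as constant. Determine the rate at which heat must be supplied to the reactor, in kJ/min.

Extent of reaction ξ = 0.678 × 17.8 = 12.068 mol/s
Reaction term: ξ·ΔH°_rxn = 12.068 × -18.5 = -223.27 kJ/s
Sensible, feed 23.9→25 °C: 5.7761 kJ/s
Outlet flows (mol/s): A 5.7316, B 5.7316, C 12.068, H₂O 12.068
Sensible, products 25→202 °C: 1040.5 kJ/s
Q = ΔH = 823.02 kJ/s = 823.02 kW
Heat supplied = 49381 kJ/min

Q_in = 49400 kJ/min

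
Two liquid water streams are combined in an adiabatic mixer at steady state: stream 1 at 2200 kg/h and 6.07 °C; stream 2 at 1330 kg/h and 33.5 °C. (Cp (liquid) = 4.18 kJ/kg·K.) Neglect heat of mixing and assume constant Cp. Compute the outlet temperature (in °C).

Energy balance with Q = 0: Σ ṁᵢCp,ᵢ(T_out − Tᵢ) = 0
T_out = Σ ṁᵢCp,ᵢTᵢ / Σ ṁᵢCp,ᵢ
      = 242060 / 14755 = 16.405 °C

T_out = 16.4 °C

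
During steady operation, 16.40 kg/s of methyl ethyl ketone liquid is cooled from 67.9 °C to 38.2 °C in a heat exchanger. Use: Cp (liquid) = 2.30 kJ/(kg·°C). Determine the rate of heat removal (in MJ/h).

Q = ṁ·Cp·ΔT = 16.40 × 2.30 × (38.2 − 67.9) = -1120.3 kJ/s
Cooling duty = 4033 MJ/h

Q_c = 4030 MJ/h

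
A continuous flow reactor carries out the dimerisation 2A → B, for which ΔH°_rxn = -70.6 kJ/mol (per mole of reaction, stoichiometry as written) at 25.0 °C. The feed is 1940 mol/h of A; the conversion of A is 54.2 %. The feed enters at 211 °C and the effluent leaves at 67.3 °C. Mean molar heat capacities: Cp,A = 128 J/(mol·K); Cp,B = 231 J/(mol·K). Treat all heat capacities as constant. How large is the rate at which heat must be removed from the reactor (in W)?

Q_out = 20400 W

Extent of reaction ξ = 0.542 × 1940 / 2 = 525.74 mol/h
Reaction term: ξ·ΔH°_rxn = 525.74 × -70.6 = -37117 kJ/h
Sensible, feed 211→25 °C: -46188 kJ/h
Outlet flows (mol/h): A 888.52, B 525.74
Sensible, products 25→67.3 °C: 9948 kJ/h
Q = ΔH = -73357 kJ/h = -20.377 kW
Heat removed = 20377 W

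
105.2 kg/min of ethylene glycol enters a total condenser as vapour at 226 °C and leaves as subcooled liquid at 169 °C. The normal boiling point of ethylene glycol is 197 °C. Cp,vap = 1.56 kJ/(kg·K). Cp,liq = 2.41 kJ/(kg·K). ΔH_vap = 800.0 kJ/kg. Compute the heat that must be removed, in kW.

vapour 226→197 °C: -45.24 kJ/kg
condensation at 197 °C: -800 kJ/kg
liquid 197→169 °C: -67.48 kJ/kg
Δh = -45.24 + -800 + -67.48 = -912.72 kJ/kg
Q = ṁ·Δh = 105.2 kg/min × -912.72 kJ/kg = -96018 kJ/min
|Q| = 1600.3 kW

Q_c = 1600 kW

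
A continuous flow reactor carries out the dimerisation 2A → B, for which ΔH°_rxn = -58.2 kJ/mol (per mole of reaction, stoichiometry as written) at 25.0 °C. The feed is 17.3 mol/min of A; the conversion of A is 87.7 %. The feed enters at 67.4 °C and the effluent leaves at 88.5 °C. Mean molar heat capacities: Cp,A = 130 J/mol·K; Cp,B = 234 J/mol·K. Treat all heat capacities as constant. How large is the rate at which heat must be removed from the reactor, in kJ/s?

Extent of reaction ξ = 0.877 × 17.3 / 2 = 7.5861 mol/min
Reaction term: ξ·ΔH°_rxn = 7.5861 × -58.2 = -441.51 kJ/min
Sensible, feed 67.4→25 °C: -95.358 kJ/min
Outlet flows (mol/min): A 2.1279, B 7.5861
Sensible, products 25→88.5 °C: 130.29 kJ/min
Q = ΔH = -406.58 kJ/min = -6.7763 kW
Heat removed = 6.7763 kJ/s

Q_out = 6.78 kJ/s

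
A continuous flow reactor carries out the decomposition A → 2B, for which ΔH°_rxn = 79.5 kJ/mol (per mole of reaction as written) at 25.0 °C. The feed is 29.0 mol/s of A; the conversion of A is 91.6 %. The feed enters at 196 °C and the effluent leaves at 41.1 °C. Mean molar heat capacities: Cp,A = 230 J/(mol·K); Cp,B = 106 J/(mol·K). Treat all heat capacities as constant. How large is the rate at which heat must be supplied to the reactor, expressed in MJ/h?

Extent of reaction ξ = 0.916 × 29.0 = 26.564 mol/s
Reaction term: ξ·ΔH°_rxn = 26.564 × 79.5 = 2111.8 kJ/s
Sensible, feed 196→25 °C: -1140.6 kJ/s
Outlet flows (mol/s): A 2.436, B 53.128
Sensible, products 25→41.1 °C: 99.689 kJ/s
Q = ΔH = 1071 kJ/s = 1071 kW
Heat supplied = 3855.4 MJ/h

Q_in = 3860 MJ/h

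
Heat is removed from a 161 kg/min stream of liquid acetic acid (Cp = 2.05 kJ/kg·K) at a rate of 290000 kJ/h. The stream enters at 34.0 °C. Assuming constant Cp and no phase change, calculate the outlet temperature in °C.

Q = 290000 kJ/h = 4833.3 kJ/min
ΔT = Q/(ṁ·Cp) = 4833.3/(161×2.05) = 14.644 K
T_out = 34.0 − 14.644 = 19.356 °C

T_out = 19.4 °C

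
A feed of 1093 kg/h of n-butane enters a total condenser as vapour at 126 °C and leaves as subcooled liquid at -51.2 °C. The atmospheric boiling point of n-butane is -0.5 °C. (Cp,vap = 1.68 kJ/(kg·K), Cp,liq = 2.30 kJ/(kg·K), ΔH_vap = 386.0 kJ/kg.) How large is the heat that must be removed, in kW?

vapour 126→-0.5 °C: -212.52 kJ/kg
condensation at -0.5 °C: -386 kJ/kg
liquid -0.5→-51.2 °C: -116.61 kJ/kg
Δh = -212.52 + -386 + -116.61 = -715.13 kJ/kg
Q = ṁ·Δh = 1093 kg/h × -715.13 kJ/kg = -781640 kJ/h
|Q| = 217.12 kW

Q_c = 217 kW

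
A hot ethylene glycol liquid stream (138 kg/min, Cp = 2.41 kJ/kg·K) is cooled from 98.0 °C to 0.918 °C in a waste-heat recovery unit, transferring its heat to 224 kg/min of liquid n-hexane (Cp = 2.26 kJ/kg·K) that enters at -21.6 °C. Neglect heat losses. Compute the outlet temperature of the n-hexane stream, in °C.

Heat released by hot stream: Q = 138 × 2.41 × (98.0 − 0.918) = 32288 kJ/min
Energy balance on cold side (adiabatic exchanger): Q = ṁ_c·Cp_c·(T_c,out − T_c,in)
T_c,out = -21.6 + 32288/(224 × 2.26) = 42.179 °C

T_c,out = 42.2 °C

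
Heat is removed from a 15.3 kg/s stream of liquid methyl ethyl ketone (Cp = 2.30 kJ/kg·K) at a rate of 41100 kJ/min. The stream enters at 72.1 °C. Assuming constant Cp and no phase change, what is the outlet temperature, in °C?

T_out = 52.6 °C

Q = 41100 kJ/min = 685 kJ/s
ΔT = Q/(ṁ·Cp) = 685/(15.3×2.30) = 19.466 K
T_out = 72.1 − 19.466 = 52.634 °C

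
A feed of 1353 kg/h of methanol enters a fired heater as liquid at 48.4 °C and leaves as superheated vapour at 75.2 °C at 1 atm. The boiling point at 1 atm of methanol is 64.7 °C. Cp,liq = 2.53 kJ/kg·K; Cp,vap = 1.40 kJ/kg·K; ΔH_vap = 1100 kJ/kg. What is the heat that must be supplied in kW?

Q = 434 kW

liquid 48.4→64.7 °C: 41.239 kJ/kg
vaporisation at 64.7 °C: 1100 kJ/kg
vapour 64.7→75.2 °C: 14.7 kJ/kg
Δh = 41.239 + 1100 + 14.7 = 1155.9 kJ/kg
Q = ṁ·Δh = 1353 kg/h × 1155.9 kJ/kg = 1.564e+06 kJ/h
|Q| = 434.44 kW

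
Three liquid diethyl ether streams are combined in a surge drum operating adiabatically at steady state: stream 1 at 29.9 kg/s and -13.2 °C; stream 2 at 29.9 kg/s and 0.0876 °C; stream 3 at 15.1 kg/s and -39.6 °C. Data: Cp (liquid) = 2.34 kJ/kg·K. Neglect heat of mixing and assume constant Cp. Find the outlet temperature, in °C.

T_out = -13.2 °C

No heat crosses the boundary, so H_out = H_in.
T_out = Σ ṁᵢCp,ᵢTᵢ / Σ ṁᵢCp,ᵢ
      = -2316.6 / 175.27 = -13.218 °C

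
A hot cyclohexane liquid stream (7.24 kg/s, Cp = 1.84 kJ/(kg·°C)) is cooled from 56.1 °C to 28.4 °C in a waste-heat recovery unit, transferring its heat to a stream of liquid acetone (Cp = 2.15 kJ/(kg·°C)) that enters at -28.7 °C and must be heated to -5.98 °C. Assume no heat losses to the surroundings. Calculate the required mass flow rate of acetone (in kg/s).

ṁ_c = 7.55 kg/s

Heat released by hot stream: Q = 7.24 × 1.84 × (56.1 − 28.4) = 369.01 kJ/s
Energy balance on cold side (adiabatic exchanger): Q = ṁ_c·Cp_c·(T_c,out − T_c,in)
ṁ_c = 369.01 / [2.15 × (-5.98 − -28.7)] = 7.5542 kg/s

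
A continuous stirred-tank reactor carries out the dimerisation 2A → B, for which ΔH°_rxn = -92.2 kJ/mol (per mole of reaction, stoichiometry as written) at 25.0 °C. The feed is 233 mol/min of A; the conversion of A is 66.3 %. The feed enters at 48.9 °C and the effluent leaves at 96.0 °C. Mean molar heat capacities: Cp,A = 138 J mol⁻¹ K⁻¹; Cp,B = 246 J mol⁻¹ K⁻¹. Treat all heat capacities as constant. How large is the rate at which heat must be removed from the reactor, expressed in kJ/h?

Extent of reaction ξ = 0.663 × 233 / 2 = 77.24 mol/min
Reaction term: ξ·ΔH°_rxn = 77.24 × -92.2 = -7121.5 kJ/min
Sensible, feed 48.9→25 °C: -768.48 kJ/min
Outlet flows (mol/min): A 78.521, B 77.24
Sensible, products 25→96.0 °C: 2118.4 kJ/min
Q = ΔH = -5771.5 kJ/min = -96.192 kW
Heat removed = 346290 kJ/h

Q_out = 346000 kJ/h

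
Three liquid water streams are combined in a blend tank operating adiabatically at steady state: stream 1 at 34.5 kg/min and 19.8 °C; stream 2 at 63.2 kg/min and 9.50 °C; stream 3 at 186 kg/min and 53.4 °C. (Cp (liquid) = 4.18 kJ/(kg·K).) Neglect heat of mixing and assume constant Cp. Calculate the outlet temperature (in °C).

No heat crosses the boundary, so H_out = H_in.
Σ ṁᵢCp,ᵢTᵢ = 34.5×4.18×19.8 + 63.2×4.18×9.50 + 186×4.18×53.4 = 46882
Σ ṁᵢCp,ᵢ = 34.5×4.18 + 63.2×4.18 + 186×4.18 = 1185.9
T_out = 46882 / 1185.9 = 39.534 °C

T_out = 39.5 °C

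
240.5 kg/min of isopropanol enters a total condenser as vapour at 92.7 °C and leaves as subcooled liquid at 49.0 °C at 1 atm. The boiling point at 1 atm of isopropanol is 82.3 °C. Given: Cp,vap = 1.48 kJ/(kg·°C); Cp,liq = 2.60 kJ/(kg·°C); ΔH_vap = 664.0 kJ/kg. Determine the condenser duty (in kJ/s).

Q_c = 3070 kJ/s

vapour 92.7→82.3 °C: -15.392 kJ/kg
condensation at 82.3 °C: -664 kJ/kg
liquid 82.3→49.0 °C: -86.58 kJ/kg
Δh = -15.392 + -664 + -86.58 = -765.97 kJ/kg
Q = ṁ·Δh = 240.5 kg/min × -765.97 kJ/kg = -184220 kJ/min
|Q| = 3070.3 kW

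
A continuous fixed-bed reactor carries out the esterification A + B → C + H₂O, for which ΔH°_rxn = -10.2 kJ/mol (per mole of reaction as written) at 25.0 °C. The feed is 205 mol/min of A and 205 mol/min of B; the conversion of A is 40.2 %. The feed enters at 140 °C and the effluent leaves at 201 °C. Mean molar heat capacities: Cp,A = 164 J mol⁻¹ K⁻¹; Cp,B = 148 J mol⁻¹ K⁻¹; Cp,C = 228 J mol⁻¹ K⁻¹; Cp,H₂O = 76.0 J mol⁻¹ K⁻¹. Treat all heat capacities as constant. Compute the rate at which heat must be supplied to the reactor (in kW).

Extent of reaction ξ = 0.402 × 205 = 82.41 mol/min
Reaction term: ξ·ΔH°_rxn = 82.41 × -10.2 = -840.58 kJ/min
Sensible, feed 140→25 °C: -7355.4 kJ/min
Outlet flows (mol/min): A 122.59, B 122.59, C 82.41, H₂O 82.41
Sensible, products 25→201 °C: 11141 kJ/min
Q = ΔH = 2944.9 kJ/min = 49.082 kW
Heat supplied = 49.082 kW

Q_in = 49.1 kW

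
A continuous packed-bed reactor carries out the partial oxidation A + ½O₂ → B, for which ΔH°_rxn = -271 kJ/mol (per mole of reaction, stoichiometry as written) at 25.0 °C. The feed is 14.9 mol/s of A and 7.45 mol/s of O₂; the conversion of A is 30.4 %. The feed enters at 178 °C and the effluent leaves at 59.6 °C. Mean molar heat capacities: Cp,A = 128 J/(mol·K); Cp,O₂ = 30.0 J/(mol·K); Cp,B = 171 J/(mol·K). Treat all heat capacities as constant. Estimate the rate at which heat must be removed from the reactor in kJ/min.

Q_out = 88500 kJ/min

Extent of reaction ξ = 0.304 × 14.9 = 4.5296 mol/s
Reaction term: ξ·ΔH°_rxn = 4.5296 × -271 = -1227.5 kJ/s
Sensible, feed 178→25 °C: -326 kJ/s
Outlet flows (mol/s): A 10.37, O₂ 5.1852, B 4.5296
Sensible, products 25→59.6 °C: 78.11 kJ/s
Q = ΔH = -1475.4 kJ/s = -1475.4 kW
Heat removed = 88524 kJ/min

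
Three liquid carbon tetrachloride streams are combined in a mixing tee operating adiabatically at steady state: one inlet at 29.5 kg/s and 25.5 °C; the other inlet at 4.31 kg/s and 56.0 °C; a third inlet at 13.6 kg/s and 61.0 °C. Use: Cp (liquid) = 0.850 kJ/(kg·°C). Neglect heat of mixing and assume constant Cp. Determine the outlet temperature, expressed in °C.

T_out = 38.5 °C

Adiabatic, steady state ⇒ Σ ṁᵢCp,ᵢ(T_out − Tᵢ) = 0
T_out = Σ ṁᵢCp,ᵢTᵢ / Σ ṁᵢCp,ᵢ
      = 1549.7 / 40.298 = 38.456 °C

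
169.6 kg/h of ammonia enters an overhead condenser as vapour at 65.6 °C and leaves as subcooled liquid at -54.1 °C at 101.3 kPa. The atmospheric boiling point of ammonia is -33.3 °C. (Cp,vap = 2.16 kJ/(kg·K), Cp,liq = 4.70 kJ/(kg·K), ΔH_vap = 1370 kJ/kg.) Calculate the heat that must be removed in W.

Q_c = 79200 W

vapour 65.6→-33.3 °C: -213.62 kJ/kg
condensation at -33.3 °C: -1370 kJ/kg
liquid -33.3→-54.1 °C: -97.76 kJ/kg
Δh = -213.62 + -1370 + -97.76 = -1681.4 kJ/kg
Q = ṁ·Δh = 169.6 kg/h × -1681.4 kJ/kg = -285160 kJ/h
|Q| = 79.212 kW = 79212 W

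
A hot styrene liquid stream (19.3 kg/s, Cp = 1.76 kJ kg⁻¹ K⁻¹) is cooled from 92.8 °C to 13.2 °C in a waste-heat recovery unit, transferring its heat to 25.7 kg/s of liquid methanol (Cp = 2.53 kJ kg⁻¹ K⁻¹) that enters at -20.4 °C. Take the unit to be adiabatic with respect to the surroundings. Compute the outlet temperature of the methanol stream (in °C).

Heat released by hot stream: Q = 19.3 × 1.76 × (92.8 − 13.2) = 2703.9 kJ/s
Energy balance on cold side (adiabatic exchanger): Q = ṁ_c·Cp_c·(T_c,out − T_c,in)
T_c,out = -20.4 + 2703.9/(25.7 × 2.53) = 21.184 °C

T_c,out = 21.2 °C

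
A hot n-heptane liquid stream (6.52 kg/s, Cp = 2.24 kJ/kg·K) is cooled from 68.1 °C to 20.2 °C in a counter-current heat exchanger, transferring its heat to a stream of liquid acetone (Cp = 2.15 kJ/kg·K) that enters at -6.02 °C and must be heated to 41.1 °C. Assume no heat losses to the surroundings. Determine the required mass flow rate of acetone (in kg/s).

Heat released by hot stream: Q = 6.52 × 2.24 × (68.1 − 20.2) = 699.57 kJ/s
Energy balance on cold side (adiabatic exchanger): Q = ṁ_c·Cp_c·(T_c,out − T_c,in)
ṁ_c = 699.57 / [2.15 × (41.1 − -6.02)] = 6.9054 kg/s

ṁ_c = 6.91 kg/s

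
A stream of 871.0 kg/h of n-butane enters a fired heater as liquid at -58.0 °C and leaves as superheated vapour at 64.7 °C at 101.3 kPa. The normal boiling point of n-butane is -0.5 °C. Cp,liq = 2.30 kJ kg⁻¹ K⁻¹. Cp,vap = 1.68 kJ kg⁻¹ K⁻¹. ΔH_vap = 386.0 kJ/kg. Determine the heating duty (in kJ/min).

liquid -58.0→-0.5 °C: 132.25 kJ/kg
vaporisation at -0.5 °C: 386 kJ/kg
vapour -0.5→64.7 °C: 109.54 kJ/kg
Δh = 132.25 + 386 + 109.54 = 627.79 kJ/kg
Q = ṁ·Δh = 871.0 kg/h × 627.79 kJ/kg = 546800 kJ/h
|Q| = 151.89 kW = 9113.4 kJ/min

Q = 9110 kJ/min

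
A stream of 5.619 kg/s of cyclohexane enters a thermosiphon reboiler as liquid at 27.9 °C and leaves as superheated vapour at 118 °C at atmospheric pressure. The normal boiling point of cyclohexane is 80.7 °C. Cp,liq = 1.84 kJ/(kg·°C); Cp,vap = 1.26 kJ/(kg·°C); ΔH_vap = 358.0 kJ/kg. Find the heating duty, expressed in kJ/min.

Q = 169000 kJ/min

liquid 27.9→80.7 °C: 97.152 kJ/kg
vaporisation at 80.7 °C: 358 kJ/kg
vapour 80.7→118 °C: 46.998 kJ/kg
Δh = 97.152 + 358 + 46.998 = 502.15 kJ/kg
Q = ṁ·Δh = 5.619 kg/s × 502.15 kJ/kg = 2821.6 kJ/s
|Q| = 2821.6 kW = 169290 kJ/min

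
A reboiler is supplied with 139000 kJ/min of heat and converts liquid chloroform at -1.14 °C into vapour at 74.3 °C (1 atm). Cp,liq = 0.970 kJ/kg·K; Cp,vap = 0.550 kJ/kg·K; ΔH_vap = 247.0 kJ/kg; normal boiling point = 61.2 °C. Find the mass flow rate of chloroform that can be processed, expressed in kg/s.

Δh = 0.970×(61.2−-1.14) + 247.0 + 0.550×(74.3−61.2) = 314.67 kJ/kg
Q = 139000 kJ/min = 2316.7 kJ/s = 2316.7 kJ/s
ṁ = Q/Δh = 2316.7 / 314.67 = 7.3621 kg/s

ṁ = 7.36 kg/s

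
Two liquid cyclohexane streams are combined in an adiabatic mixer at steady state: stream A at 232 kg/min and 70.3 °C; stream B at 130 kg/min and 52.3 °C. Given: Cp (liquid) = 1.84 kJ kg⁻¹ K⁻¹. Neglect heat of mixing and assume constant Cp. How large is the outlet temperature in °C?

T_out = 63.8 °C

No heat crosses the boundary, so H_out = H_in.
T_out = Σ ṁᵢCp,ᵢTᵢ / Σ ṁᵢCp,ᵢ
      = 42520 / 666.08 = 63.836 °C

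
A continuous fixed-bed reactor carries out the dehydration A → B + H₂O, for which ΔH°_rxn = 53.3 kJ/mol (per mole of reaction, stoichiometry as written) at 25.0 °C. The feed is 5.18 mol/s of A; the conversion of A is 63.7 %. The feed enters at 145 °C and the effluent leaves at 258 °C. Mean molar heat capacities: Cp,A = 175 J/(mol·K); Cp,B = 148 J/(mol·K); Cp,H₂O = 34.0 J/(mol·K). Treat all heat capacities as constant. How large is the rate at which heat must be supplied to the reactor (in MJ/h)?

Extent of reaction ξ = 0.637 × 5.18 = 3.2997 mol/s
Reaction term: ξ·ΔH°_rxn = 3.2997 × 53.3 = 175.87 kJ/s
Sensible, feed 145→25 °C: -108.78 kJ/s
Outlet flows (mol/s): A 1.8803, B 3.2997, H₂O 3.2997
Sensible, products 25→258 °C: 216.6 kJ/s
Q = ΔH = 283.69 kJ/s = 283.69 kW
Heat supplied = 1021.3 MJ/h

Q_in = 1020 MJ/h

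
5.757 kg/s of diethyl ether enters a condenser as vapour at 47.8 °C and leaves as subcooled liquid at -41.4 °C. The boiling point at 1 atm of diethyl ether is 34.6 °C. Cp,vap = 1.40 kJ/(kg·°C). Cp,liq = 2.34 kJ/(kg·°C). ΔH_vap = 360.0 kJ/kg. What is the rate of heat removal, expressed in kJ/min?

Q_c = 192000 kJ/min

vapour 47.8→34.6 °C: -18.48 kJ/kg
condensation at 34.6 °C: -360 kJ/kg
liquid 34.6→-41.4 °C: -177.84 kJ/kg
Δh = -18.48 + -360 + -177.84 = -556.32 kJ/kg
Q = ṁ·Δh = 5.757 kg/s × -556.32 kJ/kg = -3202.7 kJ/s
|Q| = 3202.7 kW = 192160 kJ/min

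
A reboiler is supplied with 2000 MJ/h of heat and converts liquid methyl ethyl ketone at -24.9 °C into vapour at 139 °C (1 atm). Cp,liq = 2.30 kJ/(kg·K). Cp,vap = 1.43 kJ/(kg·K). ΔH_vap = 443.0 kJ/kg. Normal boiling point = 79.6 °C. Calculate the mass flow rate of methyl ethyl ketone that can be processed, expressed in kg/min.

ṁ = 43.4 kg/min

Δh = 2.30×(79.6−-24.9) + 443.0 + 1.43×(139−79.6) = 768.29 kJ/kg
Q = 2000 MJ/h = 555.56 kJ/s = 33333 kJ/min
ṁ = Q/Δh = 33333 / 768.29 = 43.386 kg/min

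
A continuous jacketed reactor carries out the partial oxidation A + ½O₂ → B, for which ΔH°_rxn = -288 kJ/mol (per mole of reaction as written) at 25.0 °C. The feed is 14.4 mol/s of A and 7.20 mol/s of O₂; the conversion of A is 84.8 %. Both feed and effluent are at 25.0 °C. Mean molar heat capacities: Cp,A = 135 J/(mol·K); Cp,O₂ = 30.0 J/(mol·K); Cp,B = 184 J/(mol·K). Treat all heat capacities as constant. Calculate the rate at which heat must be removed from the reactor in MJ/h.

Extent of reaction ξ = 0.848 × 14.4 = 12.211 mol/s
Reaction term: ξ·ΔH°_rxn = 12.211 × -288 = -3516.8 kJ/s
Q = ΔH = -3516.8 kJ/s = -3516.8 kW
Heat removed = 12661 MJ/h

Q_out = 12700 MJ/h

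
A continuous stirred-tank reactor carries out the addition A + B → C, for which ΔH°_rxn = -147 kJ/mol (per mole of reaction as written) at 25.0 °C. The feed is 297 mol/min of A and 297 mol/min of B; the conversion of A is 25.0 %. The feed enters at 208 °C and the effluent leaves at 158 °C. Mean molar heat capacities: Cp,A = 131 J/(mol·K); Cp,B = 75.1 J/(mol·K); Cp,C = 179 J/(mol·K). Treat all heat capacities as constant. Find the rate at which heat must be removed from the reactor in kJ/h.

Q_out = 855000 kJ/h

Extent of reaction ξ = 0.250 × 297 = 74.25 mol/min
Reaction term: ξ·ΔH°_rxn = 74.25 × -147 = -10915 kJ/min
Sensible, feed 208→25 °C: -11202 kJ/min
Outlet flows (mol/min): A 222.75, B 222.75, C 74.25
Sensible, products 25→158 °C: 7873.5 kJ/min
Q = ΔH = -14243 kJ/min = -237.38 kW
Heat removed = 854580 kJ/h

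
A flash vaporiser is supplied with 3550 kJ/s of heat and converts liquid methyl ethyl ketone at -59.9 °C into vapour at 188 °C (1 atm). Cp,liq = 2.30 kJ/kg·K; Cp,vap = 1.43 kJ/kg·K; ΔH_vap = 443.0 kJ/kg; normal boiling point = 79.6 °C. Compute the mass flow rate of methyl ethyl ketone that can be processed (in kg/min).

Δh = 2.30×(79.6−-59.9) + 443.0 + 1.43×(188−79.6) = 918.86 kJ/kg
Q = 3550 kJ/s = 3550 kJ/s = 213000 kJ/min
ṁ = Q/Δh = 213000 / 918.86 = 231.81 kg/min

ṁ = 232 kg/min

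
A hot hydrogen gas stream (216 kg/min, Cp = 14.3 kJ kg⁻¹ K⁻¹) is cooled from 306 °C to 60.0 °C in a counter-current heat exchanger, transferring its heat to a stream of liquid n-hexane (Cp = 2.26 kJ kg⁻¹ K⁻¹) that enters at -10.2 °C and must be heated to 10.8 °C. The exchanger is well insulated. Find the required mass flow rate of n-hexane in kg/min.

Heat released by hot stream: Q = 216 × 14.3 × (306 − 60.0) = 759840 kJ/min
Energy balance on cold side (adiabatic exchanger): Q = ṁ_c·Cp_c·(T_c,out − T_c,in)
ṁ_c = 759840 / [2.26 × (10.8 − -10.2)] = 16010 kg/min

ṁ_c = 16000 kg/min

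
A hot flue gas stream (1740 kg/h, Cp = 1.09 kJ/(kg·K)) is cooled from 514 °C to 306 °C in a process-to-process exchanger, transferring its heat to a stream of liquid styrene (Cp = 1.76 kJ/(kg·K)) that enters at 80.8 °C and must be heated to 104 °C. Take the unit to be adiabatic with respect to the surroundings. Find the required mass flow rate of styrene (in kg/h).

ṁ_c = 9660 kg/h

Heat released by hot stream: Q = 1740 × 1.09 × (514 − 306) = 394490 kJ/h
Energy balance on cold side (adiabatic exchanger): Q = ṁ_c·Cp_c·(T_c,out − T_c,in)
ṁ_c = 394490 / [1.76 × (104 − 80.8)] = 9661.4 kg/h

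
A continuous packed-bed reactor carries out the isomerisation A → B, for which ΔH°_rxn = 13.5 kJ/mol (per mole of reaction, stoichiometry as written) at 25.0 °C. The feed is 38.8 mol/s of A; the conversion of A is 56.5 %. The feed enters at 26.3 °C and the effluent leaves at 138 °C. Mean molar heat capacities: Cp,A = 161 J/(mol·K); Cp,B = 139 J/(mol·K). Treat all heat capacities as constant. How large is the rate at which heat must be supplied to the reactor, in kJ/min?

Extent of reaction ξ = 0.565 × 38.8 = 21.922 mol/s
Reaction term: ξ·ΔH°_rxn = 21.922 × 13.5 = 295.95 kJ/s
Sensible, feed 26.3→25 °C: -8.1208 kJ/s
Outlet flows (mol/s): A 16.878, B 21.922
Sensible, products 25→138 °C: 651.39 kJ/s
Q = ΔH = 939.22 kJ/s = 939.22 kW
Heat supplied = 56353 kJ/min

Q_in = 56400 kJ/min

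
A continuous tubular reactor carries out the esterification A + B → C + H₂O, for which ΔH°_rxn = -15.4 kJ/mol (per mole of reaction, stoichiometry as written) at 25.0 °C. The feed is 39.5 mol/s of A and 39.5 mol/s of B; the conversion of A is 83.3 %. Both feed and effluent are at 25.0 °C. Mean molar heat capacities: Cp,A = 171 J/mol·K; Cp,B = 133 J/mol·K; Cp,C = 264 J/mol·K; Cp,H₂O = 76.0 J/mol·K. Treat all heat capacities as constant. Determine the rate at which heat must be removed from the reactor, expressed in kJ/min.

Extent of reaction ξ = 0.833 × 39.5 = 32.904 mol/s
Reaction term: ξ·ΔH°_rxn = 32.904 × -15.4 = -506.71 kJ/s
Q = ΔH = -506.71 kJ/s = -506.71 kW
Heat removed = 30403 kJ/min

Q_out = 30400 kJ/min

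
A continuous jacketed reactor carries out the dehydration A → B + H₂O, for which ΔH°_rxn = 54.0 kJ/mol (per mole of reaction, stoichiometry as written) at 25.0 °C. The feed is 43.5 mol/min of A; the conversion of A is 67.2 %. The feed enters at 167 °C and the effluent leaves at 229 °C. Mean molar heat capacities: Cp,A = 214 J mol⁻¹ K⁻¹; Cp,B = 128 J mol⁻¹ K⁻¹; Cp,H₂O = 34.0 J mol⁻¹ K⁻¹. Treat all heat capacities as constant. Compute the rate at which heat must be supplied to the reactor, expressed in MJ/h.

Q_in = 111 MJ/h

Extent of reaction ξ = 0.672 × 43.5 = 29.232 mol/min
Reaction term: ξ·ΔH°_rxn = 29.232 × 54.0 = 1578.5 kJ/min
Sensible, feed 167→25 °C: -1321.9 kJ/min
Outlet flows (mol/min): A 14.268, B 29.232, H₂O 29.232
Sensible, products 25→229 °C: 1588.9 kJ/min
Q = ΔH = 1845.6 kJ/min = 30.76 kW
Heat supplied = 110.74 MJ/h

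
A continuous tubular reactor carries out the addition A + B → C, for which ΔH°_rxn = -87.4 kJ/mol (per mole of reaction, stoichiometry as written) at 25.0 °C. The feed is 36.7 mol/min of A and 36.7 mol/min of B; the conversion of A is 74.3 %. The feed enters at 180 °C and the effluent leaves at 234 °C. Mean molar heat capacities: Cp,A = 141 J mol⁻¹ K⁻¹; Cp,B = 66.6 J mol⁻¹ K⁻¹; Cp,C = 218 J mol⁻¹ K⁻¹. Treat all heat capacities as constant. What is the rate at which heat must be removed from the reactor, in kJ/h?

Extent of reaction ξ = 0.743 × 36.7 = 27.268 mol/min
Reaction term: ξ·ΔH°_rxn = 27.268 × -87.4 = -2383.2 kJ/min
Sensible, feed 180→25 °C: -1180.9 kJ/min
Outlet flows (mol/min): A 9.4319, B 9.4319, C 27.268
Sensible, products 25→234 °C: 1651.6 kJ/min
Q = ΔH = -1912.5 kJ/min = -31.876 kW
Heat removed = 114750 kJ/h

Q_out = 115000 kJ/h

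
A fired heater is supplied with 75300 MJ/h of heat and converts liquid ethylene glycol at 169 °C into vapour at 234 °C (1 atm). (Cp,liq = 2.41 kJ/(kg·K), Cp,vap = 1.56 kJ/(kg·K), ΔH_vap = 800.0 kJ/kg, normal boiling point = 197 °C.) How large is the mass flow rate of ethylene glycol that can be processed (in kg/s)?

ṁ = 22.6 kg/s

Δh = 2.41×(197−169) + 800.0 + 1.56×(234−197) = 925.2 kJ/kg
Q = 75300 MJ/h = 20917 kJ/s = 20917 kJ/s
ṁ = Q/Δh = 20917 / 925.2 = 22.608 kg/s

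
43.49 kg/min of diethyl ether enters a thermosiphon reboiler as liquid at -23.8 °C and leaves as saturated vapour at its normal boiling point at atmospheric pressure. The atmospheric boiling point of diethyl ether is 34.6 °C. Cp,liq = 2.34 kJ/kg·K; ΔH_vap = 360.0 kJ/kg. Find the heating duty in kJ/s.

Q = 360 kJ/s

liquid -23.8→34.6 °C: 136.66 kJ/kg
vaporisation at 34.6 °C: 360 kJ/kg
Δh = 136.66 + 360 = 496.66 kJ/kg
Q = ṁ·Δh = 43.49 kg/min × 496.66 kJ/kg = 21600 kJ/min
|Q| = 359.99 kW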